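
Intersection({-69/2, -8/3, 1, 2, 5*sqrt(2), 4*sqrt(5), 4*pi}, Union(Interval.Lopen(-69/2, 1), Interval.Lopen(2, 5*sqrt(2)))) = {-8/3, 1, 5*sqrt(2)}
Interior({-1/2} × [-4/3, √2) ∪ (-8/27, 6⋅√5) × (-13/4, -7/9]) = (-8/27, 6⋅√5) × (-13/4, -7/9)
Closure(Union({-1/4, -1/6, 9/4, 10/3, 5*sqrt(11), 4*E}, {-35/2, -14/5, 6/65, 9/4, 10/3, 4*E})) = {-35/2, -14/5, -1/4, -1/6, 6/65, 9/4, 10/3, 5*sqrt(11), 4*E}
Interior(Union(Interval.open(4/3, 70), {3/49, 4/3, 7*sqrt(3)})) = Interval.open(4/3, 70)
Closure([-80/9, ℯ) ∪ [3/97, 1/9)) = [-80/9, ℯ]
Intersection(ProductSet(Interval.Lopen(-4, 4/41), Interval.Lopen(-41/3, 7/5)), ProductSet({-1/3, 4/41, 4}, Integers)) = ProductSet({-1/3, 4/41}, Range(-13, 2, 1))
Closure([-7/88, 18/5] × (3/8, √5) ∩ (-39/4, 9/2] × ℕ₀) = [-7/88, 18/5] × {1, 2}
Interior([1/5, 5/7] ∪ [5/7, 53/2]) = (1/5, 53/2)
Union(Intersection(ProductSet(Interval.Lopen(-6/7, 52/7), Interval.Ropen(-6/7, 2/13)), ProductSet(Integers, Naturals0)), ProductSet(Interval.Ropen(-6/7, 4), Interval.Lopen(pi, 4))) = Union(ProductSet(Interval.Ropen(-6/7, 4), Interval.Lopen(pi, 4)), ProductSet(Range(0, 8, 1), Range(0, 1, 1)))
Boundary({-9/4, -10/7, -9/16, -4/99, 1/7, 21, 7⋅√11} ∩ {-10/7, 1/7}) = {-10/7, 1/7}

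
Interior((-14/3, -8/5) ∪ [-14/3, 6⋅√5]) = (-14/3, 6⋅√5)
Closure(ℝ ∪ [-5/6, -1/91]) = (-∞, ∞)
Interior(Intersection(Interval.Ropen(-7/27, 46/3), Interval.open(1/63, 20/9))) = Interval.open(1/63, 20/9)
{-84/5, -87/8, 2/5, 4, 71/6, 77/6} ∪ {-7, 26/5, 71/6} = {-84/5, -87/8, -7, 2/5, 4, 26/5, 71/6, 77/6}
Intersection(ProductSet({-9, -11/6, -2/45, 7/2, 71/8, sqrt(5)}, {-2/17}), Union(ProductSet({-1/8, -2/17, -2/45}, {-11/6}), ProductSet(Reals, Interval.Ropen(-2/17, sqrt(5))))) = ProductSet({-9, -11/6, -2/45, 7/2, 71/8, sqrt(5)}, {-2/17})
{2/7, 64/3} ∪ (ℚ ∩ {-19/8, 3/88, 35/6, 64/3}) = {-19/8, 3/88, 2/7, 35/6, 64/3}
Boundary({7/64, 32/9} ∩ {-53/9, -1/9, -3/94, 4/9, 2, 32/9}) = {32/9}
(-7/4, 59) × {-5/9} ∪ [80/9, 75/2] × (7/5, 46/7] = ((-7/4, 59) × {-5/9}) ∪ ([80/9, 75/2] × (7/5, 46/7])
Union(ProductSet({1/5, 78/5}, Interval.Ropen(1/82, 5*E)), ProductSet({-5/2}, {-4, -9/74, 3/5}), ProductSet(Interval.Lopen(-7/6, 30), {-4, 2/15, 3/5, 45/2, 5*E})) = Union(ProductSet({-5/2}, {-4, -9/74, 3/5}), ProductSet({1/5, 78/5}, Interval.Ropen(1/82, 5*E)), ProductSet(Interval.Lopen(-7/6, 30), {-4, 2/15, 3/5, 45/2, 5*E}))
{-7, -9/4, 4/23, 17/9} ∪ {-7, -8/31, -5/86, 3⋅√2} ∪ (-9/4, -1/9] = {-7, -5/86, 4/23, 17/9, 3⋅√2} ∪ [-9/4, -1/9]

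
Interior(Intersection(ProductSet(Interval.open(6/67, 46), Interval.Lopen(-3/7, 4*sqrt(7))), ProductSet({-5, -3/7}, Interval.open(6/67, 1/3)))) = EmptySet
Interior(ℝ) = ℝ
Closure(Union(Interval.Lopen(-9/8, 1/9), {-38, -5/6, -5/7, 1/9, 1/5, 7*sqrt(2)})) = Union({-38, 1/5, 7*sqrt(2)}, Interval(-9/8, 1/9))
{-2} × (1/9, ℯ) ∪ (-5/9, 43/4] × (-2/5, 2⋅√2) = ({-2} × (1/9, ℯ)) ∪ ((-5/9, 43/4] × (-2/5, 2⋅√2))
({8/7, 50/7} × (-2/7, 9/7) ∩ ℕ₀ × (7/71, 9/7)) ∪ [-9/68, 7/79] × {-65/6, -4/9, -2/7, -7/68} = [-9/68, 7/79] × {-65/6, -4/9, -2/7, -7/68}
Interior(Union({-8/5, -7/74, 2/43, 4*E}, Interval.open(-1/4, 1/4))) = Interval.open(-1/4, 1/4)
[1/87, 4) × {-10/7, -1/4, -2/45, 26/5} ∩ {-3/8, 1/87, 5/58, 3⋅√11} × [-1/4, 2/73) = {1/87, 5/58} × {-1/4, -2/45}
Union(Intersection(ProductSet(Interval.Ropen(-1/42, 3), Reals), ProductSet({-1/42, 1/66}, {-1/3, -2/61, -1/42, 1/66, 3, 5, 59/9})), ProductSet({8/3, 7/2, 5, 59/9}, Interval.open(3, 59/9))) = Union(ProductSet({-1/42, 1/66}, {-1/3, -2/61, -1/42, 1/66, 3, 5, 59/9}), ProductSet({8/3, 7/2, 5, 59/9}, Interval.open(3, 59/9)))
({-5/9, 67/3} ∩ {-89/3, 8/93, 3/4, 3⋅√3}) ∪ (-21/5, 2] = (-21/5, 2]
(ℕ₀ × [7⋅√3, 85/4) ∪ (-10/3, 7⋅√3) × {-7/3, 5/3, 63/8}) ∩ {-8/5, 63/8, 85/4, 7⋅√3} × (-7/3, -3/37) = ∅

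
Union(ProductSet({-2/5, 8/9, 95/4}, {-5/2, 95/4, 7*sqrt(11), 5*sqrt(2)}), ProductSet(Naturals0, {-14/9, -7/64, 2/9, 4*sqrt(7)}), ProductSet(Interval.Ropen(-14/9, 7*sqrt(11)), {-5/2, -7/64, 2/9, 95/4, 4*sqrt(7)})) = Union(ProductSet({-2/5, 8/9, 95/4}, {-5/2, 95/4, 7*sqrt(11), 5*sqrt(2)}), ProductSet(Interval.Ropen(-14/9, 7*sqrt(11)), {-5/2, -7/64, 2/9, 95/4, 4*sqrt(7)}), ProductSet(Naturals0, {-14/9, -7/64, 2/9, 4*sqrt(7)}))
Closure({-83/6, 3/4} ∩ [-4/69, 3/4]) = {3/4}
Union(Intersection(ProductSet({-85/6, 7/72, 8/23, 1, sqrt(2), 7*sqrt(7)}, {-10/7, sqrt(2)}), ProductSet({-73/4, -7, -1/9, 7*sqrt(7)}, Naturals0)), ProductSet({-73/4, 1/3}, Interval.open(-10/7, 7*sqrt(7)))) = ProductSet({-73/4, 1/3}, Interval.open(-10/7, 7*sqrt(7)))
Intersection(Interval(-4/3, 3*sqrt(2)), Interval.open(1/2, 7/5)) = Interval.open(1/2, 7/5)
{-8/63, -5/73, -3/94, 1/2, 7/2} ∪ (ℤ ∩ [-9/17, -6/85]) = {-8/63, -5/73, -3/94, 1/2, 7/2}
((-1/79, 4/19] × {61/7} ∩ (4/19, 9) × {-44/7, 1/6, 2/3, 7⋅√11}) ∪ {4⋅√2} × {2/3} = {4⋅√2} × {2/3}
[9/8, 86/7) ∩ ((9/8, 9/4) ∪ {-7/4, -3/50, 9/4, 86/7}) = (9/8, 9/4]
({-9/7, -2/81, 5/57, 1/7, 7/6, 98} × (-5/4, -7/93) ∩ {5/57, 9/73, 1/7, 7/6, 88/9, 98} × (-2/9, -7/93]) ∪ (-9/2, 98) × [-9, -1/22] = ({5/57, 1/7, 7/6, 98} × (-2/9, -7/93)) ∪ ((-9/2, 98) × [-9, -1/22])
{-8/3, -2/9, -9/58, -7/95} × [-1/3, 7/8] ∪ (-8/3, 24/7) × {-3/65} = ((-8/3, 24/7) × {-3/65}) ∪ ({-8/3, -2/9, -9/58, -7/95} × [-1/3, 7/8])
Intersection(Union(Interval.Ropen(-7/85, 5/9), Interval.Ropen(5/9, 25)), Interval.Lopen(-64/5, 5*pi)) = Interval(-7/85, 5*pi)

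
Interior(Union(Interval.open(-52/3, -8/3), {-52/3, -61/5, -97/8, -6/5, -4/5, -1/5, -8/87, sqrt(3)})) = Interval.open(-52/3, -8/3)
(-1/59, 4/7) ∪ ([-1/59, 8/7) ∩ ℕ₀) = (-1/59, 4/7) ∪ {0, 1}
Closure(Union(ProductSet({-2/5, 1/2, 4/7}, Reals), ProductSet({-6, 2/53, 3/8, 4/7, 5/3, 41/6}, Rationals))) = ProductSet({-6, -2/5, 2/53, 3/8, 1/2, 4/7, 5/3, 41/6}, Reals)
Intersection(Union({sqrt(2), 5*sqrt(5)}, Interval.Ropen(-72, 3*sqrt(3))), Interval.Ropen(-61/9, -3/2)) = Interval.Ropen(-61/9, -3/2)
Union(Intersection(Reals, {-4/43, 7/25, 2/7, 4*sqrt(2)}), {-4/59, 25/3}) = {-4/43, -4/59, 7/25, 2/7, 25/3, 4*sqrt(2)}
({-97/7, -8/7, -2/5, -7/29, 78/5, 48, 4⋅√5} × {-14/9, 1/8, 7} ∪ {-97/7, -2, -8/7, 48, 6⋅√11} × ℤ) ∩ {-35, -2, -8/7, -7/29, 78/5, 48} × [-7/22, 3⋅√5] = ({-8/7, -7/29, 78/5, 48} × {1/8}) ∪ ({-2, -8/7, 48} × {0, 1, …, 6})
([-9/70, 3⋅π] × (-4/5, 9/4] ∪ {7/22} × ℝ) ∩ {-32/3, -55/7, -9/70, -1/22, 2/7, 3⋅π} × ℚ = {-9/70, -1/22, 2/7, 3⋅π} × (ℚ ∩ (-4/5, 9/4])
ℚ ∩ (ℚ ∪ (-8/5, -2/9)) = ℚ ∪ (ℚ ∩ [-8/5, -2/9])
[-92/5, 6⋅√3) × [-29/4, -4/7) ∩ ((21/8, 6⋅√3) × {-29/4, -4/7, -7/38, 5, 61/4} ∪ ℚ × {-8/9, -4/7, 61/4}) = ((21/8, 6⋅√3) × {-29/4}) ∪ ((ℚ ∩ [-92/5, 6⋅√3)) × {-8/9})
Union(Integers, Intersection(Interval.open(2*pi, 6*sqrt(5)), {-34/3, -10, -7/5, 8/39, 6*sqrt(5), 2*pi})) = Integers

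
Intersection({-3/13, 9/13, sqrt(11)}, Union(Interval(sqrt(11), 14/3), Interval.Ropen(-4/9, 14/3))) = {-3/13, 9/13, sqrt(11)}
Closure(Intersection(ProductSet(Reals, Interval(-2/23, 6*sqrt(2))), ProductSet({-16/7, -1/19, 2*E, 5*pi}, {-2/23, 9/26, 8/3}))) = ProductSet({-16/7, -1/19, 2*E, 5*pi}, {-2/23, 9/26, 8/3})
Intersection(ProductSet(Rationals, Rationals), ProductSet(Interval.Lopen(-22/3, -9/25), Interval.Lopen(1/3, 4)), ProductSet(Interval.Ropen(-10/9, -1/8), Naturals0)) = ProductSet(Intersection(Interval(-10/9, -9/25), Rationals), Range(1, 5, 1))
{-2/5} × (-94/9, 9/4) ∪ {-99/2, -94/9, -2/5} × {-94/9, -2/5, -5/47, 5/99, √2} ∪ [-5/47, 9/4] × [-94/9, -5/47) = ({-2/5} × (-94/9, 9/4)) ∪ ([-5/47, 9/4] × [-94/9, -5/47)) ∪ ({-99/2, -94/9, -2/5} × {-94/9, -2/5, -5/47, 5/99, √2})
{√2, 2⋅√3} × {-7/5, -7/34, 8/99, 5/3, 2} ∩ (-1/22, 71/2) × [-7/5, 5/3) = {√2, 2⋅√3} × {-7/5, -7/34, 8/99}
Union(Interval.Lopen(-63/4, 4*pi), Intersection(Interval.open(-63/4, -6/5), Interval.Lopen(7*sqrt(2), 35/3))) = Interval.Lopen(-63/4, 4*pi)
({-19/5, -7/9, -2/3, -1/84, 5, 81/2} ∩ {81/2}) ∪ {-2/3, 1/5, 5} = {-2/3, 1/5, 5, 81/2}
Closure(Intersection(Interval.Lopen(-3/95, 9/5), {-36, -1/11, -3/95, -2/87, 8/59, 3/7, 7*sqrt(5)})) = {-2/87, 8/59, 3/7}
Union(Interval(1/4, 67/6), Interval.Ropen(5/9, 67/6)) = Interval(1/4, 67/6)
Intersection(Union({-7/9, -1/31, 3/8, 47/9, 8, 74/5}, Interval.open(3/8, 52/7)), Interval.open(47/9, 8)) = Interval.open(47/9, 52/7)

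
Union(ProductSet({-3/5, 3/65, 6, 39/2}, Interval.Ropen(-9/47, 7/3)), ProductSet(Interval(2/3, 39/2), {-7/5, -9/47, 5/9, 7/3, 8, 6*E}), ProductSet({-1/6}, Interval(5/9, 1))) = Union(ProductSet({-1/6}, Interval(5/9, 1)), ProductSet({-3/5, 3/65, 6, 39/2}, Interval.Ropen(-9/47, 7/3)), ProductSet(Interval(2/3, 39/2), {-7/5, -9/47, 5/9, 7/3, 8, 6*E}))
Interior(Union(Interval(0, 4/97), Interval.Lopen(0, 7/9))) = Interval.open(0, 7/9)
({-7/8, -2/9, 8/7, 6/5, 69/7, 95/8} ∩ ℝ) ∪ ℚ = ℚ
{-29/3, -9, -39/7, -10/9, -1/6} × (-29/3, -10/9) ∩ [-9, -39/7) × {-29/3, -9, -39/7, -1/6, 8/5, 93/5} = {-9} × {-9, -39/7}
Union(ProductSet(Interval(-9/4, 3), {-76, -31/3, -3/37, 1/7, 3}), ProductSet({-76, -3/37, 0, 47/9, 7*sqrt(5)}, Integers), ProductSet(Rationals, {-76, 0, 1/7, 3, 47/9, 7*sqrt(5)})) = Union(ProductSet({-76, -3/37, 0, 47/9, 7*sqrt(5)}, Integers), ProductSet(Interval(-9/4, 3), {-76, -31/3, -3/37, 1/7, 3}), ProductSet(Rationals, {-76, 0, 1/7, 3, 47/9, 7*sqrt(5)}))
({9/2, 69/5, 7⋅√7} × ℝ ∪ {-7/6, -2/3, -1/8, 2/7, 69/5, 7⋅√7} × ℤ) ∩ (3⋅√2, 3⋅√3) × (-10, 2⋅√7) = {9/2} × (-10, 2⋅√7)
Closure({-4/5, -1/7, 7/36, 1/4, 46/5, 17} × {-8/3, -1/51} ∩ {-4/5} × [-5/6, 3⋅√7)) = {-4/5} × {-1/51}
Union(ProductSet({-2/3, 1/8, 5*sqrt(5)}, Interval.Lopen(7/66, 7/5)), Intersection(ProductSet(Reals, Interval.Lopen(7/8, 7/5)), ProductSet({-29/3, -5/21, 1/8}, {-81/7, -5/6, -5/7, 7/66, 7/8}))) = ProductSet({-2/3, 1/8, 5*sqrt(5)}, Interval.Lopen(7/66, 7/5))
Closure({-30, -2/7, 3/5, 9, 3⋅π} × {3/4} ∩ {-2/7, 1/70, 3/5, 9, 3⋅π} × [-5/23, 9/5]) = {-2/7, 3/5, 9, 3⋅π} × {3/4}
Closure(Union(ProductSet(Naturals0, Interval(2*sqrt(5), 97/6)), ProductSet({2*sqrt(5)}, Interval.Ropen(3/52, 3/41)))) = Union(ProductSet({2*sqrt(5)}, Interval(3/52, 3/41)), ProductSet(Naturals0, Interval(2*sqrt(5), 97/6)))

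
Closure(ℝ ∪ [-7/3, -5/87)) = (-∞, ∞)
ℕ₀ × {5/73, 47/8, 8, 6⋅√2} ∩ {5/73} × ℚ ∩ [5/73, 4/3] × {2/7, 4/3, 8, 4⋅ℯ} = ∅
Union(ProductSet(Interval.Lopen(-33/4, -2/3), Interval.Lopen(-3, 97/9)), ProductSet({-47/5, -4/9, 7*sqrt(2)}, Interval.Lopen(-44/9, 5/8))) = Union(ProductSet({-47/5, -4/9, 7*sqrt(2)}, Interval.Lopen(-44/9, 5/8)), ProductSet(Interval.Lopen(-33/4, -2/3), Interval.Lopen(-3, 97/9)))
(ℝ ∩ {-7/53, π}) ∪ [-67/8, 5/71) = [-67/8, 5/71) ∪ {π}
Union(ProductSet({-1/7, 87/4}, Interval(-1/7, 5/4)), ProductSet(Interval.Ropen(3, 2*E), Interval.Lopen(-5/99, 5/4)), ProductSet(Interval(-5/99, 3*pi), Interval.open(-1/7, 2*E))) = Union(ProductSet({-1/7, 87/4}, Interval(-1/7, 5/4)), ProductSet(Interval(-5/99, 3*pi), Interval.open(-1/7, 2*E)))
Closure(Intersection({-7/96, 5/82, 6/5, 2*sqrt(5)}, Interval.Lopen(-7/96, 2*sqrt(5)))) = {5/82, 6/5, 2*sqrt(5)}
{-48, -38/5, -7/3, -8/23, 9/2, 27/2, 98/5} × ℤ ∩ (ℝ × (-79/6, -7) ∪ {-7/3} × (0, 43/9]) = ({-7/3} × {1, 2, 3, 4}) ∪ ({-48, -38/5, -7/3, -8/23, 9/2, 27/2, 98/5} × {-13, -12, …, -8})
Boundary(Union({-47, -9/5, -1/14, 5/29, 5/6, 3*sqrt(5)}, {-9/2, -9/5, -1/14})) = {-47, -9/2, -9/5, -1/14, 5/29, 5/6, 3*sqrt(5)}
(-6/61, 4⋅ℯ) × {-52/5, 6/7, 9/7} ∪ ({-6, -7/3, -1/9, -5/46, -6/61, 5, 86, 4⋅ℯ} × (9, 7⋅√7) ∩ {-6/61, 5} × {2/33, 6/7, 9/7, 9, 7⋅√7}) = (-6/61, 4⋅ℯ) × {-52/5, 6/7, 9/7}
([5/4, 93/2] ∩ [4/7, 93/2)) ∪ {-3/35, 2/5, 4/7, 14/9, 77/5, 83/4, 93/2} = {-3/35, 2/5, 4/7} ∪ [5/4, 93/2]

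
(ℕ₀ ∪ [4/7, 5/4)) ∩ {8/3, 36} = {36}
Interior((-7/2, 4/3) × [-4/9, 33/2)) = (-7/2, 4/3) × (-4/9, 33/2)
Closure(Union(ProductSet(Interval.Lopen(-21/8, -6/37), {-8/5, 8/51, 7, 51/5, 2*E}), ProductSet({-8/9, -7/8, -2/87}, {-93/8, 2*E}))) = Union(ProductSet({-8/9, -7/8, -2/87}, {-93/8, 2*E}), ProductSet(Interval(-21/8, -6/37), {-8/5, 8/51, 7, 51/5, 2*E}))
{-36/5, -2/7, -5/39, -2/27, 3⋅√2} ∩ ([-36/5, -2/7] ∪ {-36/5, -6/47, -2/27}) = {-36/5, -2/7, -2/27}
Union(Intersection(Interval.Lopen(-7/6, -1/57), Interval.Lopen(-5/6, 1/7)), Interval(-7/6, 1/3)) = Interval(-7/6, 1/3)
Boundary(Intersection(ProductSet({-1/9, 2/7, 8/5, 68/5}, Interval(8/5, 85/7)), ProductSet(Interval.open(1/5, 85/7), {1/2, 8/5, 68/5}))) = ProductSet({2/7, 8/5}, {8/5})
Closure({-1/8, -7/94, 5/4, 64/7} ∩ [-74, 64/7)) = {-1/8, -7/94, 5/4}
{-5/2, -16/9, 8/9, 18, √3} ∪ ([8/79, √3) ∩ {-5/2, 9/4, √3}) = {-5/2, -16/9, 8/9, 18, √3}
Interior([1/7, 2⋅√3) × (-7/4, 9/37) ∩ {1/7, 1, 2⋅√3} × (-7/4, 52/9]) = ∅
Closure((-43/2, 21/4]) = [-43/2, 21/4]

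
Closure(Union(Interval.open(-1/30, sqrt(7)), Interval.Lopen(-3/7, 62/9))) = Interval(-3/7, 62/9)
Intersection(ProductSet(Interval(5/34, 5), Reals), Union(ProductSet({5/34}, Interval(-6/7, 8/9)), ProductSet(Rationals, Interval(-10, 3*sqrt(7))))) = ProductSet(Intersection(Interval(5/34, 5), Rationals), Interval(-10, 3*sqrt(7)))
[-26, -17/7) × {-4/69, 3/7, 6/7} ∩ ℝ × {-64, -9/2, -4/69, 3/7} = [-26, -17/7) × {-4/69, 3/7}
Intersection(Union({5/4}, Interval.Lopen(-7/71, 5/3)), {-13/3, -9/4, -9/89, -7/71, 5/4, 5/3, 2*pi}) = {5/4, 5/3}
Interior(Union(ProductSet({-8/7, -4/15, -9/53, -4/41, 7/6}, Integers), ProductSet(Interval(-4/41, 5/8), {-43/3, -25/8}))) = EmptySet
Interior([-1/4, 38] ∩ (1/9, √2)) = (1/9, √2)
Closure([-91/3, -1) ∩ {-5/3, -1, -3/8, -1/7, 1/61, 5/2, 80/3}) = {-5/3}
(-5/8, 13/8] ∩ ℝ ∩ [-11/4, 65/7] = (-5/8, 13/8]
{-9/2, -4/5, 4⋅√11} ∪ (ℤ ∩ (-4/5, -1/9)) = {-9/2, -4/5, 4⋅√11}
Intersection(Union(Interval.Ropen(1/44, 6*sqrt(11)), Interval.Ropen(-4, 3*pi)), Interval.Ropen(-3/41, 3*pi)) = Interval.Ropen(-3/41, 3*pi)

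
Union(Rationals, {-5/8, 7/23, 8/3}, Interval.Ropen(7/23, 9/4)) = Union(Interval(7/23, 9/4), Rationals)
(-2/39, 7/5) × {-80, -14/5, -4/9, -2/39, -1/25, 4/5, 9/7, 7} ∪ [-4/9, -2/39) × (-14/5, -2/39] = ([-4/9, -2/39) × (-14/5, -2/39]) ∪ ((-2/39, 7/5) × {-80, -14/5, -4/9, -2/39, -1/25, 4/5, 9/7, 7})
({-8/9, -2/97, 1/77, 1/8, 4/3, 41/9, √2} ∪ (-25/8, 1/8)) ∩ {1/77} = {1/77}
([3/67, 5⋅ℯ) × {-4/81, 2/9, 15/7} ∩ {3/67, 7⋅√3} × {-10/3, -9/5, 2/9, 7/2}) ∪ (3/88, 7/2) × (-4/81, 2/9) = ({3/67, 7⋅√3} × {2/9}) ∪ ((3/88, 7/2) × (-4/81, 2/9))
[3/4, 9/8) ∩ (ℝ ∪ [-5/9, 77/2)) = [3/4, 9/8)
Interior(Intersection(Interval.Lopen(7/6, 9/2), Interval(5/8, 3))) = Interval.open(7/6, 3)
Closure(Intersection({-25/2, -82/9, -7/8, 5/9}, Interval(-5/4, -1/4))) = {-7/8}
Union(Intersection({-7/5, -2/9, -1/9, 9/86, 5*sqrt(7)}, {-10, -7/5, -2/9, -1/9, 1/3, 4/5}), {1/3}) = {-7/5, -2/9, -1/9, 1/3}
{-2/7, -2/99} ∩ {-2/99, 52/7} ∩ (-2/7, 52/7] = {-2/99}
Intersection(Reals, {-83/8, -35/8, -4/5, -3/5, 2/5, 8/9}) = {-83/8, -35/8, -4/5, -3/5, 2/5, 8/9}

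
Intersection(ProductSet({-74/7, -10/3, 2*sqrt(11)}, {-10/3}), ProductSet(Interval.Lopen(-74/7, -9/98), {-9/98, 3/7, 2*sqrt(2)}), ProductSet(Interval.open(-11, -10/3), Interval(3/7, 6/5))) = EmptySet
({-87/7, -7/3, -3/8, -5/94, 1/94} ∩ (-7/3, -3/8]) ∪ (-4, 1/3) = (-4, 1/3)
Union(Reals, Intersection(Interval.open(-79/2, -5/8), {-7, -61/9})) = Reals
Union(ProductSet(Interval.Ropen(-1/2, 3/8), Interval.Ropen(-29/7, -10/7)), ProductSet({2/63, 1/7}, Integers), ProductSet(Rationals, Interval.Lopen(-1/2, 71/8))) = Union(ProductSet({2/63, 1/7}, Integers), ProductSet(Interval.Ropen(-1/2, 3/8), Interval.Ropen(-29/7, -10/7)), ProductSet(Rationals, Interval.Lopen(-1/2, 71/8)))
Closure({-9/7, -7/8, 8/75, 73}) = {-9/7, -7/8, 8/75, 73}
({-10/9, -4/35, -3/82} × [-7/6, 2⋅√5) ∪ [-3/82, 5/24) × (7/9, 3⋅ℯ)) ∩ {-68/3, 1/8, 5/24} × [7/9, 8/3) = {1/8} × (7/9, 8/3)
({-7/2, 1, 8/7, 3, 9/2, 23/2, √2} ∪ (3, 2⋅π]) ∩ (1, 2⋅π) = {8/7, √2} ∪ [3, 2⋅π)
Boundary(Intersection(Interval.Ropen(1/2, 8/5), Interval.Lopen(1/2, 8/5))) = {1/2, 8/5}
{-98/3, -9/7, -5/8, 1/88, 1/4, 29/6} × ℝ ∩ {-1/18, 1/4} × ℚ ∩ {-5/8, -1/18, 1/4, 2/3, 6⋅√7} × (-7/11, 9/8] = {1/4} × (ℚ ∩ (-7/11, 9/8])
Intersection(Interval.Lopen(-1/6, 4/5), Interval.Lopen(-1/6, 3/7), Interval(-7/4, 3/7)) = Interval.Lopen(-1/6, 3/7)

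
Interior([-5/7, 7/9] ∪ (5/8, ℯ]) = (-5/7, ℯ)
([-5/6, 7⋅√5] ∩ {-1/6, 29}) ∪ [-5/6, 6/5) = [-5/6, 6/5)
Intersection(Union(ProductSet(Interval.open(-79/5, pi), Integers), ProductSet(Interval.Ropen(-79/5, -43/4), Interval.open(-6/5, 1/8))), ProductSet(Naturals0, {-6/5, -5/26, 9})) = ProductSet(Range(0, 4, 1), {9})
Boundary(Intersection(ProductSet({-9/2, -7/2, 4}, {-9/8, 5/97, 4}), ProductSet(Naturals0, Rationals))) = ProductSet({4}, {-9/8, 5/97, 4})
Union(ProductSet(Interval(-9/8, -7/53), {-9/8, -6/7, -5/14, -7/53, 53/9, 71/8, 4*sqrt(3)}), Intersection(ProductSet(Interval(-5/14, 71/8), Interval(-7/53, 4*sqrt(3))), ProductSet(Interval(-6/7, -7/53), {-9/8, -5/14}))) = ProductSet(Interval(-9/8, -7/53), {-9/8, -6/7, -5/14, -7/53, 53/9, 71/8, 4*sqrt(3)})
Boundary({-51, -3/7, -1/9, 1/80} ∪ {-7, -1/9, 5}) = {-51, -7, -3/7, -1/9, 1/80, 5}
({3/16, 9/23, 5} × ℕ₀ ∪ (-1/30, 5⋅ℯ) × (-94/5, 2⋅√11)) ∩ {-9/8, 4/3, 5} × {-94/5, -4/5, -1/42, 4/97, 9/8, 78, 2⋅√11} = ({5} × {78}) ∪ ({4/3, 5} × {-4/5, -1/42, 4/97, 9/8})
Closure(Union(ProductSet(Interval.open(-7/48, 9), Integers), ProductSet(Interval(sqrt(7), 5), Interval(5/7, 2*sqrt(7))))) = Union(ProductSet(Interval(-7/48, 9), Integers), ProductSet(Interval(sqrt(7), 5), Interval(5/7, 2*sqrt(7))))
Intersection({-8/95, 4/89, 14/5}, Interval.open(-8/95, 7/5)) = {4/89}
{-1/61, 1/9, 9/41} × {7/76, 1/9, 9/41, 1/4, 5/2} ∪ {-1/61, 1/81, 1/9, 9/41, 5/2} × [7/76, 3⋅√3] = {-1/61, 1/81, 1/9, 9/41, 5/2} × [7/76, 3⋅√3]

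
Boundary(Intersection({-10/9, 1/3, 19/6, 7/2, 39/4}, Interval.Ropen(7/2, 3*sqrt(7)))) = {7/2}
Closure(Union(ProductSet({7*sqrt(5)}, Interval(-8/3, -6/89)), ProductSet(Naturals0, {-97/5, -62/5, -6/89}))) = Union(ProductSet({7*sqrt(5)}, Interval(-8/3, -6/89)), ProductSet(Naturals0, {-97/5, -62/5, -6/89}))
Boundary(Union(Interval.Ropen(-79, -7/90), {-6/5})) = {-79, -7/90}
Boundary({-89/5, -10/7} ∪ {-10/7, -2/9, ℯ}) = {-89/5, -10/7, -2/9, ℯ}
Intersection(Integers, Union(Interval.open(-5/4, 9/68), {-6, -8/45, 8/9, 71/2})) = Union({-6}, Range(-1, 1, 1))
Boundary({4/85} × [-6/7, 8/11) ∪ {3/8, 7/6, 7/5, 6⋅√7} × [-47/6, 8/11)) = ({4/85} × [-6/7, 8/11]) ∪ ({3/8, 7/6, 7/5, 6⋅√7} × [-47/6, 8/11])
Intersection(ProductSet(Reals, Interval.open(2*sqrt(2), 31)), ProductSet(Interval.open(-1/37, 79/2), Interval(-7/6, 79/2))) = ProductSet(Interval.open(-1/37, 79/2), Interval.open(2*sqrt(2), 31))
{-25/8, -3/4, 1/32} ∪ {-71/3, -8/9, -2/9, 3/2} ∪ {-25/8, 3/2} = {-71/3, -25/8, -8/9, -3/4, -2/9, 1/32, 3/2}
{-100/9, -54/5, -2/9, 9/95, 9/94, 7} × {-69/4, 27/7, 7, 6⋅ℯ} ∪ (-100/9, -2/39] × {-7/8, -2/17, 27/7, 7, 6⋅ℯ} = ((-100/9, -2/39] × {-7/8, -2/17, 27/7, 7, 6⋅ℯ}) ∪ ({-100/9, -54/5, -2/9, 9/95, 9/94, 7} × {-69/4, 27/7, 7, 6⋅ℯ})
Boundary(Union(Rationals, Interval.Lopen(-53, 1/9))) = Union(Interval(-oo, -53), Interval(1/9, oo))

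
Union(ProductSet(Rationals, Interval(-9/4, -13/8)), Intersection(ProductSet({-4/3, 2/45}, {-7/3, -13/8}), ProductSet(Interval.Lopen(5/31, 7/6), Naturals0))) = ProductSet(Rationals, Interval(-9/4, -13/8))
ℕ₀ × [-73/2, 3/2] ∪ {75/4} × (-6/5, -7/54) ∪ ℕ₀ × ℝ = (ℕ₀ × ℝ) ∪ ({75/4} × (-6/5, -7/54))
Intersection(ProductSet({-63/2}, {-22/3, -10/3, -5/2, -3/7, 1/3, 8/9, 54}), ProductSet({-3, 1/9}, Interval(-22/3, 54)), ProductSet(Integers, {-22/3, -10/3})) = EmptySet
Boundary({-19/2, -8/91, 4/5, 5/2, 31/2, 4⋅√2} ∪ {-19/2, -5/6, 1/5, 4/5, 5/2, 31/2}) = {-19/2, -5/6, -8/91, 1/5, 4/5, 5/2, 31/2, 4⋅√2}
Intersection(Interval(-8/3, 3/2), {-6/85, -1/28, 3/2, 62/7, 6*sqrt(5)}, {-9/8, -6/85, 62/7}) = {-6/85}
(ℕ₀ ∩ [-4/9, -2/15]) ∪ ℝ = ℝ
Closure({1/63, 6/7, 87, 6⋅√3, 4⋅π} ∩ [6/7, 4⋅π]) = {6/7, 6⋅√3, 4⋅π}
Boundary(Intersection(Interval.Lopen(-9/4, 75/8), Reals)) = {-9/4, 75/8}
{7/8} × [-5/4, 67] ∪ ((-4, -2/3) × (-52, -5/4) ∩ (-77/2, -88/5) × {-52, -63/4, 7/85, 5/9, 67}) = {7/8} × [-5/4, 67]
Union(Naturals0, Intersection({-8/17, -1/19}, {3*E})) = Naturals0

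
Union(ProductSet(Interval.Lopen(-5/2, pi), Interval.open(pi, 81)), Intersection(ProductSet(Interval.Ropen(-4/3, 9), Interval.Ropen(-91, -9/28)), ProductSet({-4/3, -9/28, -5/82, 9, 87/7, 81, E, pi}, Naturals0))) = ProductSet(Interval.Lopen(-5/2, pi), Interval.open(pi, 81))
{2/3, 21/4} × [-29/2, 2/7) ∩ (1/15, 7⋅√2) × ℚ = {2/3, 21/4} × (ℚ ∩ [-29/2, 2/7))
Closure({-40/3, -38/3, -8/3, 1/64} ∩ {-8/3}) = {-8/3}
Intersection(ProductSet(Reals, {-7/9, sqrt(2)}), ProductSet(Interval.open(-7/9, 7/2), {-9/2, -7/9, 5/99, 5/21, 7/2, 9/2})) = ProductSet(Interval.open(-7/9, 7/2), {-7/9})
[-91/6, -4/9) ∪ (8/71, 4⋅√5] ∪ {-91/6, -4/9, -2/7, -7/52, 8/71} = [-91/6, -4/9] ∪ {-2/7, -7/52} ∪ [8/71, 4⋅√5]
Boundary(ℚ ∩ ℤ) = ℤ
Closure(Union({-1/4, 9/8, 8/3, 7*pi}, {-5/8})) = {-5/8, -1/4, 9/8, 8/3, 7*pi}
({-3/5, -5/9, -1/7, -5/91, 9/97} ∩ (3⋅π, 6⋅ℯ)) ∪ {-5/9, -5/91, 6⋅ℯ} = {-5/9, -5/91, 6⋅ℯ}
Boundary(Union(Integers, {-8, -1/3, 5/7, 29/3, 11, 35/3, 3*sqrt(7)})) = Union({-1/3, 5/7, 29/3, 35/3, 3*sqrt(7)}, Integers)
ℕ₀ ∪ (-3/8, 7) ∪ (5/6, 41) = (-3/8, 41] ∪ ℕ₀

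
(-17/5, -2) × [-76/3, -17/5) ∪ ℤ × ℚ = (ℤ × ℚ) ∪ ((-17/5, -2) × [-76/3, -17/5))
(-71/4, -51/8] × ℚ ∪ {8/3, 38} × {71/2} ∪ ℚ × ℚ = (ℚ ∪ [-71/4, -51/8]) × ℚ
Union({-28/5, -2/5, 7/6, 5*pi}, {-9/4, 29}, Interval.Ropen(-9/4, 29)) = Union({-28/5}, Interval(-9/4, 29))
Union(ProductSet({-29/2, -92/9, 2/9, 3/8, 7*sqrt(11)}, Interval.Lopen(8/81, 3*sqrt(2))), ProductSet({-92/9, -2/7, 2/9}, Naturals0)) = Union(ProductSet({-92/9, -2/7, 2/9}, Naturals0), ProductSet({-29/2, -92/9, 2/9, 3/8, 7*sqrt(11)}, Interval.Lopen(8/81, 3*sqrt(2))))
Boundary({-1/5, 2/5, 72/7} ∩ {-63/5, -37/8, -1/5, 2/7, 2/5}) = {-1/5, 2/5}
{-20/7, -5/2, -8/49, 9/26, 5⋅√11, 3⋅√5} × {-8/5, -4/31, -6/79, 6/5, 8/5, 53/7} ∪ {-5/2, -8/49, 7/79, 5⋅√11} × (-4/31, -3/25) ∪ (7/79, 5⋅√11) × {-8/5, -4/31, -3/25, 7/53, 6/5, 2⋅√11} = ({-5/2, -8/49, 7/79, 5⋅√11} × (-4/31, -3/25)) ∪ ((7/79, 5⋅√11) × {-8/5, -4/31, -3/25, 7/53, 6/5, 2⋅√11}) ∪ ({-20/7, -5/2, -8/49, 9/26, 5⋅√11, 3⋅√5} × {-8/5, -4/31, -6/79, 6/5, 8/5, 53/7})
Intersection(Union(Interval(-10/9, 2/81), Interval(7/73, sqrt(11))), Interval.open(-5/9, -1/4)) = Interval.open(-5/9, -1/4)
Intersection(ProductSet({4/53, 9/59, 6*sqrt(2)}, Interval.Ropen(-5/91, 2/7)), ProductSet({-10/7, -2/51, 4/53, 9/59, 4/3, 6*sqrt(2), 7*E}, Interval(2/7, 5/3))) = EmptySet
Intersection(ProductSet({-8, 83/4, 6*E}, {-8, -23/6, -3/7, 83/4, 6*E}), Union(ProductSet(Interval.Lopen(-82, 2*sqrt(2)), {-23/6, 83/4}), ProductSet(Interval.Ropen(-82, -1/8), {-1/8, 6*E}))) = ProductSet({-8}, {-23/6, 83/4, 6*E})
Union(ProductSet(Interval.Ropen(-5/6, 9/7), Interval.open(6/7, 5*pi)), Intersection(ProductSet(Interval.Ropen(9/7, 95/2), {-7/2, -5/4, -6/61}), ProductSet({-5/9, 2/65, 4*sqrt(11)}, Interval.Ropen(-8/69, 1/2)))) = Union(ProductSet({4*sqrt(11)}, {-6/61}), ProductSet(Interval.Ropen(-5/6, 9/7), Interval.open(6/7, 5*pi)))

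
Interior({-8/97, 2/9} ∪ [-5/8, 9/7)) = (-5/8, 9/7)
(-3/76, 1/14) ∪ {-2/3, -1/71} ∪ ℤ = ℤ ∪ {-2/3} ∪ (-3/76, 1/14)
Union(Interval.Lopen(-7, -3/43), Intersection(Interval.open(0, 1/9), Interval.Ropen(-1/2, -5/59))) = Interval.Lopen(-7, -3/43)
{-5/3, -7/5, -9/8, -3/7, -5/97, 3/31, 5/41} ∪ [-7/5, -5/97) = {-5/3, 3/31, 5/41} ∪ [-7/5, -5/97]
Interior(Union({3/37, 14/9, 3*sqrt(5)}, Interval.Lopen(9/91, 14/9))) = Interval.open(9/91, 14/9)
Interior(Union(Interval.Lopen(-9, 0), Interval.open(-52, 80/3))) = Interval.open(-52, 80/3)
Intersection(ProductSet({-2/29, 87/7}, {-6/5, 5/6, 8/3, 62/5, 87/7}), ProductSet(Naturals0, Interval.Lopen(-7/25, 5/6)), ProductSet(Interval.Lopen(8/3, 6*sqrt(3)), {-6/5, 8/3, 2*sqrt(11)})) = EmptySet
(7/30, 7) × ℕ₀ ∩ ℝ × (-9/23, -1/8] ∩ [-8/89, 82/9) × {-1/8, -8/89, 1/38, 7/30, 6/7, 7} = ∅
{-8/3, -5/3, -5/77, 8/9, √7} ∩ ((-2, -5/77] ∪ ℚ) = {-8/3, -5/3, -5/77, 8/9}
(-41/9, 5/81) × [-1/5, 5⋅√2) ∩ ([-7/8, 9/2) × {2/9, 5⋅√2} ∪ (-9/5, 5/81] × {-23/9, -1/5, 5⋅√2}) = ((-9/5, 5/81) × {-1/5}) ∪ ([-7/8, 5/81) × {2/9})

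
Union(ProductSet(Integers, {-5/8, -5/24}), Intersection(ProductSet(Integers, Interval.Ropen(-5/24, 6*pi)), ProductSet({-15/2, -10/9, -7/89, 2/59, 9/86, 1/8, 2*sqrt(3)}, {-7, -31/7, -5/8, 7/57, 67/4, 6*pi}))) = ProductSet(Integers, {-5/8, -5/24})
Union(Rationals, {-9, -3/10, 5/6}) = Rationals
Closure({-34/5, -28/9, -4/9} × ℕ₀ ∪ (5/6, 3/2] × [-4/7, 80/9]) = ([5/6, 3/2] × [-4/7, 80/9]) ∪ ({-34/5, -28/9, -4/9} × (ℕ₀ ∪ (ℕ₀ \ (-4/7, 80/9))))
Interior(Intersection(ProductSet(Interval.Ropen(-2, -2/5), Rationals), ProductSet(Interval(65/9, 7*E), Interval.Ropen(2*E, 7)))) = EmptySet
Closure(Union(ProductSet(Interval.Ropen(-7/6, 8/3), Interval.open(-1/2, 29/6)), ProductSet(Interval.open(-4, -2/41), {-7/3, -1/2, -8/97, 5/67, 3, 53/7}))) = Union(ProductSet({-7/6, 8/3}, Interval(-1/2, 29/6)), ProductSet(Interval(-4, -2/41), {-7/3, -1/2, 53/7}), ProductSet(Interval.Ropen(-4, -2/41), {-7/3, -1/2, -8/97, 5/67, 3, 53/7}), ProductSet(Interval(-7/6, 8/3), {-1/2, 29/6}), ProductSet(Interval.Ropen(-7/6, 8/3), Interval.open(-1/2, 29/6)))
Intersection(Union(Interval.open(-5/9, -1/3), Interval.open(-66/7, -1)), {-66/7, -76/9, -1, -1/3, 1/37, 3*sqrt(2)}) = {-76/9}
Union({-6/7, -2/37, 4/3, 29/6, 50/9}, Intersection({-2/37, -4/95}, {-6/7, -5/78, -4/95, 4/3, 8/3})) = {-6/7, -2/37, -4/95, 4/3, 29/6, 50/9}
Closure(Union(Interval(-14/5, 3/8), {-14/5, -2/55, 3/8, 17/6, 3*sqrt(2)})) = Union({17/6, 3*sqrt(2)}, Interval(-14/5, 3/8))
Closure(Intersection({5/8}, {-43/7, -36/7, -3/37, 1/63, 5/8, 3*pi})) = {5/8}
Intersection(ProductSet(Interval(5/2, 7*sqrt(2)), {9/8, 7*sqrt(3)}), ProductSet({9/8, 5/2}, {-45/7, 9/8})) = ProductSet({5/2}, {9/8})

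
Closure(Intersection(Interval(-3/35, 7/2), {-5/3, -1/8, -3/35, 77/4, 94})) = {-3/35}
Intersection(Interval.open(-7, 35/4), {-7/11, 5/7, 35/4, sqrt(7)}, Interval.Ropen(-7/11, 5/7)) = {-7/11}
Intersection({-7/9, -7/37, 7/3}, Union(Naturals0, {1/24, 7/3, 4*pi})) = {7/3}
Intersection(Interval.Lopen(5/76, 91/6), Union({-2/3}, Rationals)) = Intersection(Interval.Lopen(5/76, 91/6), Rationals)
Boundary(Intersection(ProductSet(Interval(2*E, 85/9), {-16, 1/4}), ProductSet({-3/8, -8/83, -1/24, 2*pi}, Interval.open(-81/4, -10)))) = ProductSet({2*pi}, {-16})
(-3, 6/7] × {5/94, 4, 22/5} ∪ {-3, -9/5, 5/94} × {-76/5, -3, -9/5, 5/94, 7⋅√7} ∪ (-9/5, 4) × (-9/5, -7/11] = ((-3, 6/7] × {5/94, 4, 22/5}) ∪ ((-9/5, 4) × (-9/5, -7/11]) ∪ ({-3, -9/5, 5/94} × {-76/5, -3, -9/5, 5/94, 7⋅√7})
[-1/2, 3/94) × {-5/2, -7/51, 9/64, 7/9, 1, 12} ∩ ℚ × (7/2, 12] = (ℚ ∩ [-1/2, 3/94)) × {12}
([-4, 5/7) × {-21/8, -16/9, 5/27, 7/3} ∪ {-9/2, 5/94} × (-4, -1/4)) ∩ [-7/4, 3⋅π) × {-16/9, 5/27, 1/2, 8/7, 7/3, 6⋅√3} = [-7/4, 5/7) × {-16/9, 5/27, 7/3}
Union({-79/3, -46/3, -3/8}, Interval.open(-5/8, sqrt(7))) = Union({-79/3, -46/3}, Interval.open(-5/8, sqrt(7)))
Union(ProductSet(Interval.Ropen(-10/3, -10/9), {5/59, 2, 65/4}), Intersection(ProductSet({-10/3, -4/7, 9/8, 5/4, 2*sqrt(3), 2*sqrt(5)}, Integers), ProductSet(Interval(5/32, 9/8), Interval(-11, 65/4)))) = Union(ProductSet({9/8}, Range(-11, 17, 1)), ProductSet(Interval.Ropen(-10/3, -10/9), {5/59, 2, 65/4}))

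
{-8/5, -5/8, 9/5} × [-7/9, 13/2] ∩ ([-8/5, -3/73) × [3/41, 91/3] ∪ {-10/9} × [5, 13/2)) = {-8/5, -5/8} × [3/41, 13/2]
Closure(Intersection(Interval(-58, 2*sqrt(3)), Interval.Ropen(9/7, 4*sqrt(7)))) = Interval(9/7, 2*sqrt(3))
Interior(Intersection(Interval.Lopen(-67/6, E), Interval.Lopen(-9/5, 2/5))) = Interval.open(-9/5, 2/5)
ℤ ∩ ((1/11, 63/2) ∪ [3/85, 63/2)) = {1, 2, …, 31}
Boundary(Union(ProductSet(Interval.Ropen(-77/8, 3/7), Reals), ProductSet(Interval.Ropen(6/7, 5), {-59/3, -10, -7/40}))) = Union(ProductSet({-77/8, 3/7}, Reals), ProductSet(Interval(6/7, 5), {-59/3, -10, -7/40}))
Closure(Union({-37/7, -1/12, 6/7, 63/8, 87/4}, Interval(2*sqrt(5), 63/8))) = Union({-37/7, -1/12, 6/7, 87/4}, Interval(2*sqrt(5), 63/8))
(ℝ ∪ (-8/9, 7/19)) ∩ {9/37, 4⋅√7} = {9/37, 4⋅√7}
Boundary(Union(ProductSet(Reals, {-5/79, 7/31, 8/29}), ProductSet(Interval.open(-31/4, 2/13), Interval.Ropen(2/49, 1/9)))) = Union(ProductSet({-31/4, 2/13}, Interval(2/49, 1/9)), ProductSet(Interval(-oo, oo), {-5/79, 7/31, 8/29}), ProductSet(Interval(-31/4, 2/13), {2/49, 1/9}))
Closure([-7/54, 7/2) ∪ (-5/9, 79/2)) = [-5/9, 79/2]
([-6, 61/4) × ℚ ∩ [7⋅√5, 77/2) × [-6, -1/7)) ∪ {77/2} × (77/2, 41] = {77/2} × (77/2, 41]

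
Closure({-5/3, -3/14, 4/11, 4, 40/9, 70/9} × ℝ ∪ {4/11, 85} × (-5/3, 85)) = ({4/11, 85} × [-5/3, 85]) ∪ ({-5/3, -3/14, 4/11, 4, 40/9, 70/9} × ℝ)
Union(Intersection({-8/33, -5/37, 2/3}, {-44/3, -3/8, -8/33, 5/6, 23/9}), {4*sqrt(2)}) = {-8/33, 4*sqrt(2)}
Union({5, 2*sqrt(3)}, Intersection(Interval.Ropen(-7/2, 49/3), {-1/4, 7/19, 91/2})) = {-1/4, 7/19, 5, 2*sqrt(3)}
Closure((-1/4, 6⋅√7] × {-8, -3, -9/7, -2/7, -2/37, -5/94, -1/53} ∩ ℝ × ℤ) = [-1/4, 6⋅√7] × {-8, -3}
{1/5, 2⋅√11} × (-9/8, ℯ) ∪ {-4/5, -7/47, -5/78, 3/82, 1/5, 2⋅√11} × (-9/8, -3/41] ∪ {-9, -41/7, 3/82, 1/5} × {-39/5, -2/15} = ({-9, -41/7, 3/82, 1/5} × {-39/5, -2/15}) ∪ ({1/5, 2⋅√11} × (-9/8, ℯ)) ∪ ({-4/5, -7/47, -5/78, 3/82, 1/5, 2⋅√11} × (-9/8, -3/41])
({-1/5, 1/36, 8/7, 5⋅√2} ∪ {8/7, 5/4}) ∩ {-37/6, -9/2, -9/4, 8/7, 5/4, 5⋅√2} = {8/7, 5/4, 5⋅√2}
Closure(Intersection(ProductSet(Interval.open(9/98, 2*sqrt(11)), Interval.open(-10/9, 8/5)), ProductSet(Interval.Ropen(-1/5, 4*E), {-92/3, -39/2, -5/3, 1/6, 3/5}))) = ProductSet(Interval(9/98, 2*sqrt(11)), {1/6, 3/5})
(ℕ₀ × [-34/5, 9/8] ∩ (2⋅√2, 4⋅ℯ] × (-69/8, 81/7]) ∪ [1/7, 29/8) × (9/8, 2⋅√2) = ({3, 4, …, 10} × [-34/5, 9/8]) ∪ ([1/7, 29/8) × (9/8, 2⋅√2))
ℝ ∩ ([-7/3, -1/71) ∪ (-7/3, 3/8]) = [-7/3, 3/8]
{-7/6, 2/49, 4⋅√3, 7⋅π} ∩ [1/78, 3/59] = {2/49}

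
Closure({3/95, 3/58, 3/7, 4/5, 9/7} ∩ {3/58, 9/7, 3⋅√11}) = {3/58, 9/7}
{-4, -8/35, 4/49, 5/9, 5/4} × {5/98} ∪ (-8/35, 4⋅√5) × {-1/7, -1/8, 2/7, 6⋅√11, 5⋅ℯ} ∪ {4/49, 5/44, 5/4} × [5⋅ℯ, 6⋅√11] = ({-4, -8/35, 4/49, 5/9, 5/4} × {5/98}) ∪ ({4/49, 5/44, 5/4} × [5⋅ℯ, 6⋅√11]) ∪ ((-8/35, 4⋅√5) × {-1/7, -1/8, 2/7, 6⋅√11, 5⋅ℯ})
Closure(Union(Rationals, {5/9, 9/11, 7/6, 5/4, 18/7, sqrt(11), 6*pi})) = Reals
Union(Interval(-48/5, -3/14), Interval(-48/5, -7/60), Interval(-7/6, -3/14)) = Interval(-48/5, -7/60)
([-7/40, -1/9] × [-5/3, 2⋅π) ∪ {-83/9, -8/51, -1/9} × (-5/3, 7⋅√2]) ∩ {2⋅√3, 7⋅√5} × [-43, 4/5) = ∅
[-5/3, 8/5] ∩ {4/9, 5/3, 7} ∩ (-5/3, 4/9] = {4/9}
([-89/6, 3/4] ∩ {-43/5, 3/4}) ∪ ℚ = ℚ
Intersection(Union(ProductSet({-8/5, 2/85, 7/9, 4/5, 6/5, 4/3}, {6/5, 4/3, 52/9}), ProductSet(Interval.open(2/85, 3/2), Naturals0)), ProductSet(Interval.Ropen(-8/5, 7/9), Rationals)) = Union(ProductSet({-8/5, 2/85}, {6/5, 4/3, 52/9}), ProductSet(Interval.open(2/85, 7/9), Naturals0))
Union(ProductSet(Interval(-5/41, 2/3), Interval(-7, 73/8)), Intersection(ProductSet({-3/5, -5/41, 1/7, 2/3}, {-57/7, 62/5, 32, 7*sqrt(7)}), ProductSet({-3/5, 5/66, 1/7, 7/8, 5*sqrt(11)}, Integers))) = Union(ProductSet({-3/5, 1/7}, {32}), ProductSet(Interval(-5/41, 2/3), Interval(-7, 73/8)))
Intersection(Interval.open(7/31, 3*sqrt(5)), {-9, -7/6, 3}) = {3}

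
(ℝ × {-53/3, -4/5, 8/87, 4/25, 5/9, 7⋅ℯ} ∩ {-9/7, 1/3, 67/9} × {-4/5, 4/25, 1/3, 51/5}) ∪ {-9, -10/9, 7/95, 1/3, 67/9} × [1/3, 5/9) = ({-9/7, 1/3, 67/9} × {-4/5, 4/25}) ∪ ({-9, -10/9, 7/95, 1/3, 67/9} × [1/3, 5/9))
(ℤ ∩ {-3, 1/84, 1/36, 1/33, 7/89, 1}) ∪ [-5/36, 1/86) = {-3, 1} ∪ [-5/36, 1/86)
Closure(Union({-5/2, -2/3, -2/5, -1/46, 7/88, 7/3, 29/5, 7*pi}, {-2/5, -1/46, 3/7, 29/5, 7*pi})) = {-5/2, -2/3, -2/5, -1/46, 7/88, 3/7, 7/3, 29/5, 7*pi}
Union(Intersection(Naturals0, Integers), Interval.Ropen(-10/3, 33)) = Union(Interval(-10/3, 33), Naturals0)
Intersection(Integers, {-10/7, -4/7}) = EmptySet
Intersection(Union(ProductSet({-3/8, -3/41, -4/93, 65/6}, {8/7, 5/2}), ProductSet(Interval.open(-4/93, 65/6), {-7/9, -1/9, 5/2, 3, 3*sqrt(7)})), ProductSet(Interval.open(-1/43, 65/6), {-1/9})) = ProductSet(Interval.open(-1/43, 65/6), {-1/9})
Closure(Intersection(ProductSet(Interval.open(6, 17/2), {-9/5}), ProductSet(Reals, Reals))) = ProductSet(Interval(6, 17/2), {-9/5})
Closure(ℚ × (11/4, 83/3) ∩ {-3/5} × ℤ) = {-3/5} × {3, 4, …, 27}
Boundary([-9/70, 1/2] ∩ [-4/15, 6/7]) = {-9/70, 1/2}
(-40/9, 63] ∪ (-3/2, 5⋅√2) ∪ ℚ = ℚ ∪ [-40/9, 63]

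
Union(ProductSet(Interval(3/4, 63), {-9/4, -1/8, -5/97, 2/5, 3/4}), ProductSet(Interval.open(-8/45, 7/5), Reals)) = Union(ProductSet(Interval.open(-8/45, 7/5), Reals), ProductSet(Interval(3/4, 63), {-9/4, -1/8, -5/97, 2/5, 3/4}))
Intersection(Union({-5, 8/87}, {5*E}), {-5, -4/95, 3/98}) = {-5}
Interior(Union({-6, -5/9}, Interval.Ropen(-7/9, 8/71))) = Interval.open(-7/9, 8/71)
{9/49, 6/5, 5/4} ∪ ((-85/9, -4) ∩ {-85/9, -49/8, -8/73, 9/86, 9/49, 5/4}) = {-49/8, 9/49, 6/5, 5/4}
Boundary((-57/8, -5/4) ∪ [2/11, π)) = {-57/8, -5/4, 2/11, π}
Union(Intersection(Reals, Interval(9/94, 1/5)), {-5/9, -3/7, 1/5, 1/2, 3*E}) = Union({-5/9, -3/7, 1/2, 3*E}, Interval(9/94, 1/5))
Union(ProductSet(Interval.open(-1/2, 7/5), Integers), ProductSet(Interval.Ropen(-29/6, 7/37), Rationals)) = Union(ProductSet(Interval.Ropen(-29/6, 7/37), Rationals), ProductSet(Interval.open(-1/2, 7/5), Integers))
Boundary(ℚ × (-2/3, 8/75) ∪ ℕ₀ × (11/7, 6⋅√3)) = (ℝ × [-2/3, 8/75]) ∪ (ℕ₀ × [11/7, 6⋅√3])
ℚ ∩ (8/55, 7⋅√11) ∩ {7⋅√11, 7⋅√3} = ∅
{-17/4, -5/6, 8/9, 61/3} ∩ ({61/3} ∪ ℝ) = {-17/4, -5/6, 8/9, 61/3}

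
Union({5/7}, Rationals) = Rationals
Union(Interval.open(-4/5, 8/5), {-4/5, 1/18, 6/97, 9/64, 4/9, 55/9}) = Union({55/9}, Interval.Ropen(-4/5, 8/5))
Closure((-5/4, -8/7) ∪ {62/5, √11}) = [-5/4, -8/7] ∪ {62/5, √11}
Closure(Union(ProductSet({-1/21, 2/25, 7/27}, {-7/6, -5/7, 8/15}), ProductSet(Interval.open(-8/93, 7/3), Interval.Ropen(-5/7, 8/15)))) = Union(ProductSet({-8/93, 7/3}, Interval(-5/7, 8/15)), ProductSet({-1/21, 2/25, 7/27}, {-7/6, -5/7, 8/15}), ProductSet(Interval(-8/93, 7/3), {-5/7, 8/15}), ProductSet(Interval.open(-8/93, 7/3), Interval.Ropen(-5/7, 8/15)))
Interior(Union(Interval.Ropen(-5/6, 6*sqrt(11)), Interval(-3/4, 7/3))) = Interval.open(-5/6, 6*sqrt(11))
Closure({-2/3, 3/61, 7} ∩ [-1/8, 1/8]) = {3/61}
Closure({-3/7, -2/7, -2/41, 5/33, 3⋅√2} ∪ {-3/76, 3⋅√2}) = {-3/7, -2/7, -2/41, -3/76, 5/33, 3⋅√2}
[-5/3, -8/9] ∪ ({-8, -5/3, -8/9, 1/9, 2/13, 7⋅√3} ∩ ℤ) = {-8} ∪ [-5/3, -8/9]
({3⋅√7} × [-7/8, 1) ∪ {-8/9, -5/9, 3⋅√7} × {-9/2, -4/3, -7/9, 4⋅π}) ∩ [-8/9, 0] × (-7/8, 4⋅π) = {-8/9, -5/9} × {-7/9}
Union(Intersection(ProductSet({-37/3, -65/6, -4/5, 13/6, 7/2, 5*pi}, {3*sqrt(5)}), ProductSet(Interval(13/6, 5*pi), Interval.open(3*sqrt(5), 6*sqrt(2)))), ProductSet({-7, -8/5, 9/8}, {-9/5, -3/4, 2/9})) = ProductSet({-7, -8/5, 9/8}, {-9/5, -3/4, 2/9})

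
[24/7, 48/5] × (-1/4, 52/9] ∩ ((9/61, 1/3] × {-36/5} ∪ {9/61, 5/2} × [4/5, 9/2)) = ∅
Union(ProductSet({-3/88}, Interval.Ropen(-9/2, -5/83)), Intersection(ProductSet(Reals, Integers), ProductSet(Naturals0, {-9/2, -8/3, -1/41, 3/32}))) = ProductSet({-3/88}, Interval.Ropen(-9/2, -5/83))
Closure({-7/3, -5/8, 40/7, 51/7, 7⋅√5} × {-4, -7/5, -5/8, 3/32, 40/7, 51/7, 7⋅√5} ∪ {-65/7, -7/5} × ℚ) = ({-65/7, -7/5} × ℝ) ∪ ({-7/3, -5/8, 40/7, 51/7, 7⋅√5} × {-4, -7/5, -5/8, 3/32, 40/7, 51/7, 7⋅√5})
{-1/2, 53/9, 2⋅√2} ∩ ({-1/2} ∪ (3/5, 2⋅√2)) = {-1/2}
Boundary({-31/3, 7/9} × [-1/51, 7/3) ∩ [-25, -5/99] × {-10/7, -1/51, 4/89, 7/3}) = {-31/3} × {-1/51, 4/89}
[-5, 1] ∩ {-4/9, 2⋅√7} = {-4/9}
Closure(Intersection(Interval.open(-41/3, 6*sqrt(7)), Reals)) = Interval(-41/3, 6*sqrt(7))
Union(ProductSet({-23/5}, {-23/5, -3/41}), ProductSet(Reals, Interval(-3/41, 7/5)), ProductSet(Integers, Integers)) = Union(ProductSet({-23/5}, {-23/5, -3/41}), ProductSet(Integers, Integers), ProductSet(Reals, Interval(-3/41, 7/5)))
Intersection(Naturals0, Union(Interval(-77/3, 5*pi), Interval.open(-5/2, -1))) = Range(0, 16, 1)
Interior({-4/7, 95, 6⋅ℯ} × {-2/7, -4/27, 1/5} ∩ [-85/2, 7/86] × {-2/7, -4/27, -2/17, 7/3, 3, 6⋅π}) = ∅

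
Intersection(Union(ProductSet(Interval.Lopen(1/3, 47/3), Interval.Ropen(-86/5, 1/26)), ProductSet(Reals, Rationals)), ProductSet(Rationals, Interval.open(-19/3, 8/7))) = Union(ProductSet(Intersection(Interval.Lopen(1/3, 47/3), Rationals), Interval.open(-19/3, 1/26)), ProductSet(Rationals, Intersection(Interval.open(-19/3, 8/7), Rationals)))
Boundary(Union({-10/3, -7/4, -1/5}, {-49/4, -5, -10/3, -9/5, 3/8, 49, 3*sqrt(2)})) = {-49/4, -5, -10/3, -9/5, -7/4, -1/5, 3/8, 49, 3*sqrt(2)}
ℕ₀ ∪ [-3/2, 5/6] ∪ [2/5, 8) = [-3/2, 8] ∪ ℕ₀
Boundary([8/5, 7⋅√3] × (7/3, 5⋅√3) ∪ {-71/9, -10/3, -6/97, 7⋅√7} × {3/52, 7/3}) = ({-71/9, -10/3, -6/97, 7⋅√7} × {3/52, 7/3}) ∪ ({8/5, 7⋅√3} × [7/3, 5⋅√3]) ∪ ([8/5, 7⋅√3] × {7/3, 5⋅√3})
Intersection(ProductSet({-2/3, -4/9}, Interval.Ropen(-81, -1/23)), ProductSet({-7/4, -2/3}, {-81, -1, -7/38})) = ProductSet({-2/3}, {-81, -1, -7/38})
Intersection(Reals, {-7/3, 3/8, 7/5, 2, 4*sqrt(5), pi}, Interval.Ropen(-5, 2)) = {-7/3, 3/8, 7/5}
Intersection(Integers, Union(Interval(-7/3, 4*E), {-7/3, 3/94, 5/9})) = Range(-2, 11, 1)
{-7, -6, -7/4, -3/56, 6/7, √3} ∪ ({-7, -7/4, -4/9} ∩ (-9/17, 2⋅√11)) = {-7, -6, -7/4, -4/9, -3/56, 6/7, √3}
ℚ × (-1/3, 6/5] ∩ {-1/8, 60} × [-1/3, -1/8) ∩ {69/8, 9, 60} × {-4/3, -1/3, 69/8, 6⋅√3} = ∅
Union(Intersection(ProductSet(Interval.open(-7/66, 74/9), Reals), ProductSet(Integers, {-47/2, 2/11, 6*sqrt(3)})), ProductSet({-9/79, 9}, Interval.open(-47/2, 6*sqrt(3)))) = Union(ProductSet({-9/79, 9}, Interval.open(-47/2, 6*sqrt(3))), ProductSet(Range(0, 9, 1), {-47/2, 2/11, 6*sqrt(3)}))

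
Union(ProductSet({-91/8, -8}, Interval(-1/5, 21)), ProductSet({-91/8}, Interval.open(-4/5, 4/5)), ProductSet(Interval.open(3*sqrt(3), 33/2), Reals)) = Union(ProductSet({-91/8}, Interval.open(-4/5, 4/5)), ProductSet({-91/8, -8}, Interval(-1/5, 21)), ProductSet(Interval.open(3*sqrt(3), 33/2), Reals))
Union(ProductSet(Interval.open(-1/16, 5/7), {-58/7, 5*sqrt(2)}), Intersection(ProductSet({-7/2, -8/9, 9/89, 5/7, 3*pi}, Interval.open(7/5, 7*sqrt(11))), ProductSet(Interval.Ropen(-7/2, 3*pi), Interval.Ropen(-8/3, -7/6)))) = ProductSet(Interval.open(-1/16, 5/7), {-58/7, 5*sqrt(2)})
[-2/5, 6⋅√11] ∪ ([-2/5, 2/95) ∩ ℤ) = [-2/5, 6⋅√11] ∪ {0}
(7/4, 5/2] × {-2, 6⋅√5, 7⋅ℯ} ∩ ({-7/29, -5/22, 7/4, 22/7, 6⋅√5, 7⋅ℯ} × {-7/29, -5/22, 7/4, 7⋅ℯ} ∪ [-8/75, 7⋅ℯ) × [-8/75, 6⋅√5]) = (7/4, 5/2] × {6⋅√5}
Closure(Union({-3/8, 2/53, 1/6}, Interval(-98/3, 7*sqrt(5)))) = Interval(-98/3, 7*sqrt(5))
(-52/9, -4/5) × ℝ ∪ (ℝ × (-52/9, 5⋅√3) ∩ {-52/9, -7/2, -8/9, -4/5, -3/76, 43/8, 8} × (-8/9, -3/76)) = ((-52/9, -4/5) × ℝ) ∪ ({-52/9, -7/2, -8/9, -4/5, -3/76, 43/8, 8} × (-8/9, -3/76))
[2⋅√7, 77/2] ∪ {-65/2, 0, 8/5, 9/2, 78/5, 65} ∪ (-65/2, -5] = [-65/2, -5] ∪ {0, 8/5, 9/2, 65} ∪ [2⋅√7, 77/2]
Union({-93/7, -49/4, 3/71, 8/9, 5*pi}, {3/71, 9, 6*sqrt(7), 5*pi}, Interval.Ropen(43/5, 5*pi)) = Union({-93/7, -49/4, 3/71, 8/9, 6*sqrt(7)}, Interval(43/5, 5*pi))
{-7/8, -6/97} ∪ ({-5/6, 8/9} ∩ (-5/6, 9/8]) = {-7/8, -6/97, 8/9}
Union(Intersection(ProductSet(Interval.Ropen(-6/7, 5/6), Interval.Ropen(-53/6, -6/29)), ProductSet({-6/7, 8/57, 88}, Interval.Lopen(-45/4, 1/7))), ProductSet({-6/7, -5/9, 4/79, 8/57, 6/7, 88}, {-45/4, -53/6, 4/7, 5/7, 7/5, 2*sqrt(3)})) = Union(ProductSet({-6/7, 8/57}, Interval.Ropen(-53/6, -6/29)), ProductSet({-6/7, -5/9, 4/79, 8/57, 6/7, 88}, {-45/4, -53/6, 4/7, 5/7, 7/5, 2*sqrt(3)}))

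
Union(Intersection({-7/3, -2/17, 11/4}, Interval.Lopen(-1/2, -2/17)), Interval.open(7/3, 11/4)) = Union({-2/17}, Interval.open(7/3, 11/4))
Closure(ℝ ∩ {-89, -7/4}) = {-89, -7/4}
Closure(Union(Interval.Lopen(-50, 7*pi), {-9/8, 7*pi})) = Interval(-50, 7*pi)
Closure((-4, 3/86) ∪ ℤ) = ℤ ∪ [-4, 3/86]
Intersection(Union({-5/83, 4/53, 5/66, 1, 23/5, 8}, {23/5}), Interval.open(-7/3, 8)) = {-5/83, 4/53, 5/66, 1, 23/5}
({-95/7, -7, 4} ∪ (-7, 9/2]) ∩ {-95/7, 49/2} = {-95/7}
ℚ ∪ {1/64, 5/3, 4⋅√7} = ℚ ∪ {4⋅√7}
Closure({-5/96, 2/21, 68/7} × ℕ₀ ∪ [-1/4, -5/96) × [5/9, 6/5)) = ({-5/96, 2/21, 68/7} × ℕ₀) ∪ ({-1/4, -5/96} × [5/9, 6/5]) ∪ ([-1/4, -5/96] × {5/9, 6/5}) ∪ ([-1/4, -5/96) × [5/9, 6/5))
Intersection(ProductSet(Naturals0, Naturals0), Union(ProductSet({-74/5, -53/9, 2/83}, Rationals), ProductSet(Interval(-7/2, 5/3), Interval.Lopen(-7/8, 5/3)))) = ProductSet(Range(0, 2, 1), Range(0, 2, 1))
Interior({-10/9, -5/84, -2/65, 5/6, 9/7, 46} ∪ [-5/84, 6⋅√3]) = (-5/84, 6⋅√3)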